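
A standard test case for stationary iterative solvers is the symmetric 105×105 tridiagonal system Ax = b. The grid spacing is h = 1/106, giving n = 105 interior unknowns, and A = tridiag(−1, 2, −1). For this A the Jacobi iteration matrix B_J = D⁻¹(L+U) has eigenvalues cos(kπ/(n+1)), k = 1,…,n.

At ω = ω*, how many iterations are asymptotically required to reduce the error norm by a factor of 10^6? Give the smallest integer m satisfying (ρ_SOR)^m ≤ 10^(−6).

m = 234

½·tridiag(1,0,1) at n=105: λ_k = cos(kπ/106); max |λ| at k=1 ⇒ ρ_J = cos(π/106) ≈ 0.9995608.
√(1 − cos²(π/106)) = sin(π/106) ≈ 0.0296333.
ω* = 2/(1+0.0296333) = 1.9424391
ρ(B_{ω*}) = ω*−1 = 0.9424391
(0.9424391)^m ≤ 10^{−6}  ⇒  m·ln(0.9424391) ≤ −6·ln10  ⇒  m ≥ 233.039  ⇒  m = 234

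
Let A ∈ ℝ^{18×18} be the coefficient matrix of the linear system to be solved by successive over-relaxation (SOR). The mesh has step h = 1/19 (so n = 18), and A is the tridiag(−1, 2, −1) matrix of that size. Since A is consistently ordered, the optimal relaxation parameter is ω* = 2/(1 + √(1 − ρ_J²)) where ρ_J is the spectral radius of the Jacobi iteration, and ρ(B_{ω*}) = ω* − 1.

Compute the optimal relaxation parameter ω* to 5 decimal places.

B_J for the 18×18 system has eigenvalues cos(kπ/19); ρ_J = cos(π/19) = 0.98636.
root = sin(π/19) = 0.164595  (since 1−cos² = sin²).
ω* = 2 / (1 + 0.164595) = 2 / 1.164595 ≈ 1.71734.
ρ_SOR = ω* − 1 = 1.71734 − 1 = 0.71734.

ω* = 1.71734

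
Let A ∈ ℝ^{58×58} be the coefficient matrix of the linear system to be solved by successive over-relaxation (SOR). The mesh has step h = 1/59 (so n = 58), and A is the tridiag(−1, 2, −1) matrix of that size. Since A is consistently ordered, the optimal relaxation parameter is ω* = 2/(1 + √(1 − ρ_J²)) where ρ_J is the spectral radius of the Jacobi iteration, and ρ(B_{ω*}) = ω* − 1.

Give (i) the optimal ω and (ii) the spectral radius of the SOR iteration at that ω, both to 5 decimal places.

ω* = 1.89893, ρ_SOR = 0.89893

B_J for the 58×58 system has eigenvalues cos(kπ/59); ρ_J = cos(π/59) = 0.99858.
√(1−ρ_J²) = |sin(π/59)| = 0.053222
[ω*] 2 ÷ (1 + 0.053222) = 2 ÷ 1.053222 = 1.89893.
[ρ_SOR] ω* − 1 = 0.89893.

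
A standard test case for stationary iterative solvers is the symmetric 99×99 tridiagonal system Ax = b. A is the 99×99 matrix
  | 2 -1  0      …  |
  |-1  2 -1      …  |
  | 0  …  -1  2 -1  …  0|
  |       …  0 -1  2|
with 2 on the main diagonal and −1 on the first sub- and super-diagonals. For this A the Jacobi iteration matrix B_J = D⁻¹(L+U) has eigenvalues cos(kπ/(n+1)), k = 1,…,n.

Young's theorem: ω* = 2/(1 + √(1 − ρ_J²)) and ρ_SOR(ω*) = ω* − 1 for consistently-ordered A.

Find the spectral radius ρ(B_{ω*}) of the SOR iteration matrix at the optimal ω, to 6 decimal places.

ρ_SOR = 0.939092

B_J for the 99×99 system has eigenvalues cos(kπ/100); ρ_J = cos(π/100) = 0.999507.
√(1−ρ_J²) = |sin(π/100)| = 0.0314108
Young: ω* = 2/(1+√(1−ρ_J²)) = 2/(1+0.0314108) = 2/1.0314108 = 1.939092.
ρ_SOR = ω* − 1 ≈ 0.939092.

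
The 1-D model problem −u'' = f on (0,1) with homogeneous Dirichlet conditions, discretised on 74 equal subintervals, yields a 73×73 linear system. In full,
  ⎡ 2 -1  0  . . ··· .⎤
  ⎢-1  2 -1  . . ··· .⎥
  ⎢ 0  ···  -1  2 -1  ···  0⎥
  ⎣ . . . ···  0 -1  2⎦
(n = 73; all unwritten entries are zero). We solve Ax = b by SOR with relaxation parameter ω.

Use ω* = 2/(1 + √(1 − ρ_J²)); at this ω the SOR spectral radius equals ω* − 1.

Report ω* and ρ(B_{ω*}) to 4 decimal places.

B_J for the 73×73 system has eigenvalues cos(kπ/74); ρ_J = cos(π/74) = 0.9991.
√(1 − cos²(π/74)) = sin(π/74) ≈ 0.04244.
So ω* = 2/1.04244 = 1.9186 (Young).
Hence ρ(B_{ω*}) = 1.9186 − 1 = 0.9186.

ω* = 1.9186, ρ_SOR = 0.9186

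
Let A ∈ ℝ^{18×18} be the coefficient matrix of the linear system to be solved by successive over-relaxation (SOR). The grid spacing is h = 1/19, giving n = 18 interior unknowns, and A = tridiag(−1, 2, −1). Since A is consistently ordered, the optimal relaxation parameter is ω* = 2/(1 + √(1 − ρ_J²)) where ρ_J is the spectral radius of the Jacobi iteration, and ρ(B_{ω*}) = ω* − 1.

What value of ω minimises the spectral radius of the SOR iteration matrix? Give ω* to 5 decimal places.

With n=18, ρ(Jacobi) = cos(π/19) = 0.98636.
√(1−ρ_J²) simplifies to sin(π/19) = 0.164595.
So ω* = 2/1.164595 = 1.71734 (Young).
ρ_SOR = ω* − 1 = 1.71734 − 1 = 0.71734.

ω* = 1.71734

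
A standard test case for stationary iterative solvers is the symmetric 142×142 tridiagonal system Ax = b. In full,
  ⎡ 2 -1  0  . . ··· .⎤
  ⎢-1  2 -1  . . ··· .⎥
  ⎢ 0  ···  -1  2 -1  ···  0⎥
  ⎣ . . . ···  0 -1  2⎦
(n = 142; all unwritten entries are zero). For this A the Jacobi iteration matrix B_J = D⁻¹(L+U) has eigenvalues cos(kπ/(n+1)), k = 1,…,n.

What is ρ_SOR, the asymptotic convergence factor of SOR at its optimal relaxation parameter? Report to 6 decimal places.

ρ_SOR = 0.957010

½·tridiag(1,0,1) at n=142: λ_k = cos(kπ/143); max |λ| at k=1 ⇒ ρ_J = cos(π/143) ≈ 0.999759.
√(1 − cos²(π/143)) = sin(π/143) ≈ 0.0219674.
So ω* = 2/1.0219674 = 1.957010 (Young).
At ω = 1.957010 every |λ(B_ω)| = ω−1, so ρ_SOR = 0.957010.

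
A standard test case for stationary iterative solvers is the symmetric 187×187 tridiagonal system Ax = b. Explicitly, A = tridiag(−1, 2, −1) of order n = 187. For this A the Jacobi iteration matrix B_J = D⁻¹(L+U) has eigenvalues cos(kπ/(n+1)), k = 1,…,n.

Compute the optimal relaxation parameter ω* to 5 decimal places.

ω* = 1.96713

[ρ_J] n=187: ρ(B_J) = cos(π/(n+1)) = cos(π/188) = 0.99986.
√(1 − cos²(π/188)) = sin(π/188) ≈ 0.016710.
Young: ω* = 2/(1+√(1−ρ_J²)) = 2/(1+0.016710) = 2/1.016710 = 1.96713.
Hence ρ(B_{ω*}) = 1.96713 − 1 = 0.96713.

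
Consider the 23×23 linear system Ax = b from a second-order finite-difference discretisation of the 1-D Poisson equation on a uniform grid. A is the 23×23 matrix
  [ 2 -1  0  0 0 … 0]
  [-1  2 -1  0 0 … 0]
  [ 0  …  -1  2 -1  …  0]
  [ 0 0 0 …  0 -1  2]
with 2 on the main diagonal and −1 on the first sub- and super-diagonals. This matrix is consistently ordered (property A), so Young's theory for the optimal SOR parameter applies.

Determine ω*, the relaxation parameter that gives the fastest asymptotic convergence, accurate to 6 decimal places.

With n=23, ρ(Jacobi) = cos(π/24) = 0.991445.
√(1 − cos²(π/24)) = sin(π/24) ≈ 0.1305262.
ω* = 2 / (1 + 0.1305262) = 2 / 1.1305262 ≈ 1.769088.
[ρ_SOR] ω* − 1 = 0.769088.

ω* = 1.769088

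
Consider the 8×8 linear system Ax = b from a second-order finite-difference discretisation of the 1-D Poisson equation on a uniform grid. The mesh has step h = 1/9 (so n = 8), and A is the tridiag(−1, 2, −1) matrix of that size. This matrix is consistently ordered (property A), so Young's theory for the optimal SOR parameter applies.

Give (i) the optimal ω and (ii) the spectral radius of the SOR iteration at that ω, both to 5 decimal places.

½·tridiag(1,0,1) at n=8: λ_k = cos(kπ/9); max |λ| at k=1 ⇒ ρ_J = cos(π/9) ≈ 0.93969.
√(1−ρ_J²) = |sin(π/9)| = 0.342020
ω* = 2/(1+0.342020) = 1.49029
ρ_SOR = ω* − 1 ≈ 0.49029.

ω* = 1.49029, ρ_SOR = 0.49029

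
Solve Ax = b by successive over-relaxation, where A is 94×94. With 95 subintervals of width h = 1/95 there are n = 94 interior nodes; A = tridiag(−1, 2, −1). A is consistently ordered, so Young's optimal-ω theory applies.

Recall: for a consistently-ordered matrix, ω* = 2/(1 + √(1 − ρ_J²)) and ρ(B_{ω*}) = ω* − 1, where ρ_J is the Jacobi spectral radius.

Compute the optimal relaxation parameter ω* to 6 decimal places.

ρ_J = max_k |cos(kπ/95)| = cos(π/95) = 0.999453
√(1−ρ_J²) simplifies to sin(π/95) = 0.0330634.
[ω*] 2 ÷ (1 + 0.0330634) = 2 ÷ 1.0330634 = 1.935990.
At ω = 1.935990 every |λ(B_ω)| = ω−1, so ρ_SOR = 0.935990.

ω* = 1.935990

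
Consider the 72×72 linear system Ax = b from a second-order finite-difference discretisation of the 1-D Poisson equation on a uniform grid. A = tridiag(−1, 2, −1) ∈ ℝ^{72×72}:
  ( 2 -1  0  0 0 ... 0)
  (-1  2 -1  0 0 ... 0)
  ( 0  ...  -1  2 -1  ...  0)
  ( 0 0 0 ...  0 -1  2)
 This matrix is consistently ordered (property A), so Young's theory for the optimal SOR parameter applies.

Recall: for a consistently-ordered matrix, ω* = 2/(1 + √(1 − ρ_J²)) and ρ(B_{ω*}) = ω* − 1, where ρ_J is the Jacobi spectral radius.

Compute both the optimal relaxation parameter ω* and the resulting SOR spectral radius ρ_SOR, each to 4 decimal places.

ω* = 1.9175, ρ_SOR = 0.9175

n=72: λ(B_J) = 1 − λ(A)/2 = cos(kπ/73); k=1 gives ρ_J = 0.9991.
√(1−ρ_J²) = |sin(π/73)| = 0.04302
Then 2/(1+√(1−ρ_J²)) = 2/(1+0.04302); ω* = 2/1.04302 = 1.9175.
and ρ(B_{ω*}) = 1.9175 − 1 = 0.9175.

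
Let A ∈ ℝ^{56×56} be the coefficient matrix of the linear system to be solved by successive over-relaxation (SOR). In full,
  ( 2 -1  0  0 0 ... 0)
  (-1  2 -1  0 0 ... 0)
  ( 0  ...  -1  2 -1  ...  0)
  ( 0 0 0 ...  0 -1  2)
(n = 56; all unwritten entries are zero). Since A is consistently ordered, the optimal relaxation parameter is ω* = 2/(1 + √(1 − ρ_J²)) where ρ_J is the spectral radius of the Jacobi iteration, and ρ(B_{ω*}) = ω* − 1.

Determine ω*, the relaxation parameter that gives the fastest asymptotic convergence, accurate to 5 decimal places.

½·tridiag(1,0,1) at n=56: λ_k = cos(kπ/57); max |λ| at k=1 ⇒ ρ_J = cos(π/57) ≈ 0.99848.
root = sin(π/57) = 0.055088  (since 1−cos² = sin²).
ω* = 2 / (1 + 0.055088) = 2 / 1.055088 ≈ 1.89558.
[ρ_SOR] ω* − 1 = 0.89558.

ω* = 1.89558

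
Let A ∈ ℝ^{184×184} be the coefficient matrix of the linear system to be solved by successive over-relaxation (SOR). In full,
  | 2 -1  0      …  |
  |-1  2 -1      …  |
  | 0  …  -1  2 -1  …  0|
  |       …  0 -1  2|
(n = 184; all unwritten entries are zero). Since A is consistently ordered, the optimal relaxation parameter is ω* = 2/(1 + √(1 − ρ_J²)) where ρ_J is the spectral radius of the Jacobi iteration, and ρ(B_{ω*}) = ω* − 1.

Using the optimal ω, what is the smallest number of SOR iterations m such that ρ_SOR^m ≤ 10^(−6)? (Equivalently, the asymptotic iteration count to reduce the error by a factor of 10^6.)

m = 407

n=184: λ(B_J) = 1 − λ(A)/2 = cos(kπ/185); k=1 gives ρ_J = 0.9998558.
√(1−ρ_J²) simplifies to sin(π/185) = 0.0169808.
ω* = 2 / (1 + 0.0169808) = 2 / 1.0169808 ≈ 1.9666055.
ρ_SOR = ω* − 1 = 1.9666055 − 1 = 0.9666055.
For 6 digits: m = 6·ln10 / (−ln 0.9666055) = 13.8155/0.0339648 = 406.759; round up → m = 407.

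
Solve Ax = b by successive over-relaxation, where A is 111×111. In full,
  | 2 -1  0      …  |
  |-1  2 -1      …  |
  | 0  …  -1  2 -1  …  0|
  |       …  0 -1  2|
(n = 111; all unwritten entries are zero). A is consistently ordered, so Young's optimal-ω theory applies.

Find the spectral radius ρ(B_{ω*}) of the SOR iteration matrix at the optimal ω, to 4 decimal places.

ρ_SOR = 0.9454

With n=111, ρ(Jacobi) = cos(π/112) = 0.9996.
root = sin(π/112) = 0.02805  (since 1−cos² = sin²).
ω* = 2/(1+0.02805) = 1.9454
Hence ρ(B_{ω*}) = 1.9454 − 1 = 0.9454.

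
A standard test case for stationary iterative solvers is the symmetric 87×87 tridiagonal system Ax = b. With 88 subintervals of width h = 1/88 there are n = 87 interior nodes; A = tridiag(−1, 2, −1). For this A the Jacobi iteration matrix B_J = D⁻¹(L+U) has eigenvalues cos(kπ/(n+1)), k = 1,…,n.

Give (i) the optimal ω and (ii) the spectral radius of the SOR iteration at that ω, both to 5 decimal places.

spectrum of D⁻¹(L+U) = {cos(kπ/88) : 1≤k≤87}; ρ_J = cos(π/88) = 0.99936.
1 − cos²(π/88) = sin²(π/88) ⇒ √(1−ρ_J²) = sin(π/88) = 0.035692.
So ω* = 2/1.035692 = 1.93108 (Young).
[ρ_SOR] ω* − 1 = 0.93108.

ω* = 1.93108, ρ_SOR = 0.93108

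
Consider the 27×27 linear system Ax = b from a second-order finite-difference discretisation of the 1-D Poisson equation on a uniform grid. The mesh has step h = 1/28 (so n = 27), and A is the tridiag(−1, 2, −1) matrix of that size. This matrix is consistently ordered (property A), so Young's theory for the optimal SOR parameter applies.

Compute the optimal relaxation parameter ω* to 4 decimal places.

ω* = 1.7986

½·tridiag(1,0,1) at n=27: λ_k = cos(kπ/28); max |λ| at k=1 ⇒ ρ_J = cos(π/28) ≈ 0.9937.
root = sin(π/28) = 0.11196  (since 1−cos² = sin²).
Then 2/(1+√(1−ρ_J²)) = 2/(1+0.11196); ω* = 2/1.11196 = 1.7986.
ρ_SOR = ω* − 1 = 1.7986 − 1 = 0.7986.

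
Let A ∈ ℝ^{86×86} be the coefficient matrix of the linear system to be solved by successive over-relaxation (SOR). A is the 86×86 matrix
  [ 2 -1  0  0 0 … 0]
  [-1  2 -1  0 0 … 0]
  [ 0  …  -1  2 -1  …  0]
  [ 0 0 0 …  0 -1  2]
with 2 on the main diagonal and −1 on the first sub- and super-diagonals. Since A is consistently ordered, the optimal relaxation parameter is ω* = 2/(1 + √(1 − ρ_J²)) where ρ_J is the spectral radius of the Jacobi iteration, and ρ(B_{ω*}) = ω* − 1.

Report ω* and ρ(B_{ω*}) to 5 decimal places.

ρ_J = max_k |cos(kπ/87)| = cos(π/87) = 0.99935
1 − cos²(π/87) = sin²(π/87) ⇒ √(1−ρ_J²) = sin(π/87) = 0.036102.
So ω* = 2/1.036102 = 1.93031 (Young).
[ρ_SOR] ω* − 1 = 0.93031.

ω* = 1.93031, ρ_SOR = 0.93031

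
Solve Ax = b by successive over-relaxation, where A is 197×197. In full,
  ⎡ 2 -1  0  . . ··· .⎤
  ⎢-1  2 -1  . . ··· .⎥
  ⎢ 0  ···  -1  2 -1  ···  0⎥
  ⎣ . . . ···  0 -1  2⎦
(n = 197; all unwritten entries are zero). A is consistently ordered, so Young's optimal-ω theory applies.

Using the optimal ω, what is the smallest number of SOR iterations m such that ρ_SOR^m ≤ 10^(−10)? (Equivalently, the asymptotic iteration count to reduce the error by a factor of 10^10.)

m = 726

n=197: λ(B_J) = 1 − λ(A)/2 = cos(kπ/198); k=1 gives ρ_J = 0.9998741.
root = sin(π/198) = 0.0158660  (since 1−cos² = sin²).
[ω*] 2 ÷ (1 + 0.0158660) = 2 ÷ 1.0158660 = 1.9687636.
and ρ(B_{ω*}) = 1.9687636 − 1 = 0.9687636.
Need (0.9687636)^m ≤ 10^(−10): m ≥ 10·ln10/|ln 0.9687636| = 23.0259/0.0317347 = 725.575 ⇒ m = 726.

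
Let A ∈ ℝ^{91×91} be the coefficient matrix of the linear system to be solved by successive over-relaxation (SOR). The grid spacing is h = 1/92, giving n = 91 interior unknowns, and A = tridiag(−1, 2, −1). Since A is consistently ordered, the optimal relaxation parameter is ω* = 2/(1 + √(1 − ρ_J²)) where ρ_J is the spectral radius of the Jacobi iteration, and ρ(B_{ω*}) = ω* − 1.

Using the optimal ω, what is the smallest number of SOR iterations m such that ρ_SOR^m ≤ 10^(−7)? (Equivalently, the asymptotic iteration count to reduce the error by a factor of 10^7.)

m = 236

B_J for the 91×91 system has eigenvalues cos(kπ/92); ρ_J = cos(π/92) = 0.9994170.
√(1 − cos²(π/92)) = sin(π/92) ≈ 0.0341411.
So ω* = 2/1.0341411 = 1.9339721 (Young).
[ρ_SOR] ω* − 1 = 0.9339721.
7·ln10 = 16.1181; −ln(0.9339721) = 0.0683087; m = ⌈16.1181/0.0683087⌉ = ⌈235.960⌉ = 236.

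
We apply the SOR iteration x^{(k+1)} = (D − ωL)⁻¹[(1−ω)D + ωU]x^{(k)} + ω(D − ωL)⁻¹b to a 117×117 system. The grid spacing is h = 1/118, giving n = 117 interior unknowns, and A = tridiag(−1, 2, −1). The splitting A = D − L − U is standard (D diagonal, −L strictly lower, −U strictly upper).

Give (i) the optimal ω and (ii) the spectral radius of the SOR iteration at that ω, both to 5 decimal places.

B_J for the 117×117 system has eigenvalues cos(kπ/118); ρ_J = cos(π/118) = 0.99965.
√(1 − cos²(π/118)) = sin(π/118) ≈ 0.026621.
Then 2/(1+√(1−ρ_J²)) = 2/(1+0.026621); ω* = 2/1.026621 = 1.94814.
ρ(B_{ω*}) = ω*−1 = 0.94814

ω* = 1.94814, ρ_SOR = 0.94814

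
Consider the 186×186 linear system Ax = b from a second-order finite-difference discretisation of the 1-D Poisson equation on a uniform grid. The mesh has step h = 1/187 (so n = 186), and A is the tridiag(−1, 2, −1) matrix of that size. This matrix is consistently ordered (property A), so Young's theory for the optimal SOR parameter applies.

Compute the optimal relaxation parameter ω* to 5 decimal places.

ω* = 1.96696

spectrum of D⁻¹(L+U) = {cos(kπ/187) : 1≤k≤186}; ρ_J = cos(π/187) = 0.99986.
1 − cos²(π/187) = sin²(π/187) ⇒ √(1−ρ_J²) = sin(π/187) = 0.016799.
So ω* = 2/1.016799 = 1.96696 (Young).
[ρ_SOR] ω* − 1 = 0.96696.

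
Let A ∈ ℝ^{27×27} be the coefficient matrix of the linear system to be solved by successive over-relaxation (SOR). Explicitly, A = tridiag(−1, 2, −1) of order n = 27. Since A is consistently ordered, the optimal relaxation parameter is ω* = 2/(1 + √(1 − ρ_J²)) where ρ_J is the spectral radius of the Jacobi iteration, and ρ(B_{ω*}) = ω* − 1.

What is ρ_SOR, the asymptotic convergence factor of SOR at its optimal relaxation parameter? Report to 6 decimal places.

½·tridiag(1,0,1) at n=27: λ_k = cos(kπ/28); max |λ| at k=1 ⇒ ρ_J = cos(π/28) ≈ 0.993712.
1 − cos²(π/28) = sin²(π/28) ⇒ √(1−ρ_J²) = sin(π/28) = 0.1119645.
ω* = 2 / (1 + 0.1119645) = 2 / 1.1119645 ≈ 1.798619.
[ρ_SOR] ω* − 1 = 0.798619.

ρ_SOR = 0.798619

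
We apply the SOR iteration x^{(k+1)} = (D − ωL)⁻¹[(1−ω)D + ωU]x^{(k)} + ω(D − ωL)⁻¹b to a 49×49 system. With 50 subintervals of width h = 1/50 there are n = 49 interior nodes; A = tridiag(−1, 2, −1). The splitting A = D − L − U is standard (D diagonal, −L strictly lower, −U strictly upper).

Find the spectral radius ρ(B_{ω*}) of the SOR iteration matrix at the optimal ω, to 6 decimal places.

With n=49, ρ(Jacobi) = cos(π/50) = 0.998027.
√(1−ρ_J²) simplifies to sin(π/50) = 0.0627905.
[ω*] 2 ÷ (1 + 0.0627905) = 2 ÷ 1.0627905 = 1.881838.
ρ_SOR = ω* − 1 ≈ 0.881838.

ρ_SOR = 0.881838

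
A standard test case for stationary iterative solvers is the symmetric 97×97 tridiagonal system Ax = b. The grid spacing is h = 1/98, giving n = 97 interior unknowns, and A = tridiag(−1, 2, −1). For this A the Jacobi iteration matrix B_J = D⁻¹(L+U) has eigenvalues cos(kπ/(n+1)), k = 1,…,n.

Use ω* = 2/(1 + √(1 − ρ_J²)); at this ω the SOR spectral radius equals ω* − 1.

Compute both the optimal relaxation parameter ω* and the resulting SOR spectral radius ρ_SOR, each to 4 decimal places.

½·tridiag(1,0,1) at n=97: λ_k = cos(kπ/98); max |λ| at k=1 ⇒ ρ_J = cos(π/98) ≈ 0.9995.
root = sin(π/98) = 0.03205  (since 1−cos² = sin²).
[ω*] 2 ÷ (1 + 0.03205) = 2 ÷ 1.03205 = 1.9379.
ρ_SOR = ω* − 1 = 1.9379 − 1 = 0.9379.

ω* = 1.9379, ρ_SOR = 0.9379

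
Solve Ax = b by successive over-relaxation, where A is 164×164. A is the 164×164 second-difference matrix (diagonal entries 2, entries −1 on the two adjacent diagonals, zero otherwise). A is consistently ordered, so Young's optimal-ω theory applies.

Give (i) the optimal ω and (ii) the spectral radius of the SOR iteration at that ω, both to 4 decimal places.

ω* = 1.9626, ρ_SOR = 0.9626

spectrum of D⁻¹(L+U) = {cos(kπ/165) : 1≤k≤164}; ρ_J = cos(π/165) = 0.9998.
root = sin(π/165) = 0.01904  (since 1−cos² = sin²).
Then 2/(1+√(1−ρ_J²)) = 2/(1+0.01904); ω* = 2/1.01904 = 1.9626.
Hence ρ(B_{ω*}) = 1.9626 − 1 = 0.9626.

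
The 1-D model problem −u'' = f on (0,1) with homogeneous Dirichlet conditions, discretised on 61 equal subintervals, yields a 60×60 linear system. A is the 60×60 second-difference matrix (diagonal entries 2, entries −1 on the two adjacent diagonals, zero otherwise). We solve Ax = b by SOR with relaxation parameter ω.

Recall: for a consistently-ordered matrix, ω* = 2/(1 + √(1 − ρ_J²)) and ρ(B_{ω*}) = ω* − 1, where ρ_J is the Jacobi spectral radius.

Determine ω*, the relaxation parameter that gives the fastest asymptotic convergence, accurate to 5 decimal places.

ω* = 1.90208

With n=60, ρ(Jacobi) = cos(π/61) = 0.99867.
√(1−ρ_J²) = |sin(π/61)| = 0.051479
[ω*] 2 ÷ (1 + 0.051479) = 2 ÷ 1.051479 = 1.90208.
[ρ_SOR] ω* − 1 = 0.90208.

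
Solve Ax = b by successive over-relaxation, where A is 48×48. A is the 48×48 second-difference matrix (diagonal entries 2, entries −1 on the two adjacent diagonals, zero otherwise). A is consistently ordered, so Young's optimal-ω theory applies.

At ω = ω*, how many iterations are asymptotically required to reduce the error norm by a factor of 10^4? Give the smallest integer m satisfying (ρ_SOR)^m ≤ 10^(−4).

[ρ_J] n=48: ρ(B_J) = cos(π/(n+1)) = cos(π/49) = 0.9979454.
√(1−ρ_J²) = |sin(π/49)| = 0.0640702
So ω* = 2/1.0640702 = 1.8795752 (Young).
and ρ(B_{ω*}) = 1.8795752 − 1 = 0.8795752.
Need (0.8795752)^m ≤ 10^(−4): m ≥ 4·ln10/|ln 0.8795752| = 9.21034/0.128316 = 71.779 ⇒ m = 72.

m = 72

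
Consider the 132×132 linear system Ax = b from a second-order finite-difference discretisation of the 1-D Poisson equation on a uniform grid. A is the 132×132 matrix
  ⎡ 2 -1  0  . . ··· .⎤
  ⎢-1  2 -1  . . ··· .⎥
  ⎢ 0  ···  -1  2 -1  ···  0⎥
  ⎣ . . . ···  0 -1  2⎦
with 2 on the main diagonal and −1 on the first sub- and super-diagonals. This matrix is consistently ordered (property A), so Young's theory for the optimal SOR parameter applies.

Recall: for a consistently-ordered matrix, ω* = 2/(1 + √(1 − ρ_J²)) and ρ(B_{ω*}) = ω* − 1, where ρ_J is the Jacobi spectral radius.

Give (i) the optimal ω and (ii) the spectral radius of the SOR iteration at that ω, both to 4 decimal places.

ρ_J = max_k |cos(kπ/133)| = cos(π/133) = 0.9997
root = sin(π/133) = 0.02362  (since 1−cos² = sin²).
Young: ω* = 2/(1+√(1−ρ_J²)) = 2/(1+0.02362) = 2/1.02362 = 1.9539.
ρ_SOR = ω* − 1 = 1.9539 − 1 = 0.9539.

ω* = 1.9539, ρ_SOR = 0.9539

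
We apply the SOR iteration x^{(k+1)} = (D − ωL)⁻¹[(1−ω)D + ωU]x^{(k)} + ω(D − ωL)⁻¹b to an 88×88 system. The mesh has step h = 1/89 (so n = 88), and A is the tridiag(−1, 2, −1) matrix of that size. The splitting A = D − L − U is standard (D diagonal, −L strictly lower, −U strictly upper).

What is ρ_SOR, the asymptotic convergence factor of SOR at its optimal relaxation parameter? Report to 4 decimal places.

½·tridiag(1,0,1) at n=88: λ_k = cos(kπ/89); max |λ| at k=1 ⇒ ρ_J = cos(π/89) ≈ 0.9994.
√(1−ρ_J²) = |sin(π/89)| = 0.03529
ω* = 2/(1 + 0.03529) = 2/1.03529 = 1.9318.
At ω = 1.9318 every |λ(B_ω)| = ω−1, so ρ_SOR = 0.9318.

ρ_SOR = 0.9318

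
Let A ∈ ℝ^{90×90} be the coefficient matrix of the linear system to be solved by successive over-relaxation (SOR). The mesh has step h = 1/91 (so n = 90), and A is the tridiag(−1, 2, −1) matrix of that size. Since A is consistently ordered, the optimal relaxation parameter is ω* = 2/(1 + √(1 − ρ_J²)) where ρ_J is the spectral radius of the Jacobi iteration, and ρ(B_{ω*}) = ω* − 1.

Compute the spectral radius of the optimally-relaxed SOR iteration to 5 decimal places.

ρ_SOR = 0.93327

B_J for the 90×90 system has eigenvalues cos(kπ/91); ρ_J = cos(π/91) = 0.99940.
1 − cos²(π/91) = sin²(π/91) ⇒ √(1−ρ_J²) = sin(π/91) = 0.034516.
ω* = 2/(1+0.034516) = 1.93327
Hence ρ(B_{ω*}) = 1.93327 − 1 = 0.93327.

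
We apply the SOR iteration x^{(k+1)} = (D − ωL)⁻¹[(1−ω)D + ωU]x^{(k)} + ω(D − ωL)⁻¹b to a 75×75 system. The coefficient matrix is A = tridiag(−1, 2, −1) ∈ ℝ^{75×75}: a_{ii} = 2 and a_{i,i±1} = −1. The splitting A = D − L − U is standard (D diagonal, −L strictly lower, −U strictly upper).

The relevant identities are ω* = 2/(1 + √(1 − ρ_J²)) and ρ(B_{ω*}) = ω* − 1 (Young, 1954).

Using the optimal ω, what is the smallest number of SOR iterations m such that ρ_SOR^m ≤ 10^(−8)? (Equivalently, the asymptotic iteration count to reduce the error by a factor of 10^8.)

½·tridiag(1,0,1) at n=75: λ_k = cos(kπ/76); max |λ| at k=1 ⇒ ρ_J = cos(π/76) ≈ 0.9991458.
√(1−ρ_J²) simplifies to sin(π/76) = 0.0413250.
[ω*] 2 ÷ (1 + 0.0413250) = 2 ÷ 1.0413250 = 1.9206300.
At ω = 1.9206300 every |λ(B_ω)| = ω−1, so ρ_SOR = 0.9206300.
Need (0.9206300)^m ≤ 10^(−8): m ≥ 8·ln10/|ln 0.9206300| = 18.4207/0.0826971 = 222.749 ⇒ m = 223.

m = 223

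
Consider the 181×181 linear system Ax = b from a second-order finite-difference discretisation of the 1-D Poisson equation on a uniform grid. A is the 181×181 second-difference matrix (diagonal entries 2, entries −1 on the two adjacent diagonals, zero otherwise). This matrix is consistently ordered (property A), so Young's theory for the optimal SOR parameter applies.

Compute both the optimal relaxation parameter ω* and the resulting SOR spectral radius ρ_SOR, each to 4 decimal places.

ω* = 1.9661, ρ_SOR = 0.9661

[ρ_J] n=181: ρ(B_J) = cos(π/(n+1)) = cos(π/182) = 0.9999.
√(1−ρ_J²) simplifies to sin(π/182) = 0.01726.
So ω* = 2/1.01726 = 1.9661 (Young).
ρ(B_{ω*}) = ω*−1 = 0.9661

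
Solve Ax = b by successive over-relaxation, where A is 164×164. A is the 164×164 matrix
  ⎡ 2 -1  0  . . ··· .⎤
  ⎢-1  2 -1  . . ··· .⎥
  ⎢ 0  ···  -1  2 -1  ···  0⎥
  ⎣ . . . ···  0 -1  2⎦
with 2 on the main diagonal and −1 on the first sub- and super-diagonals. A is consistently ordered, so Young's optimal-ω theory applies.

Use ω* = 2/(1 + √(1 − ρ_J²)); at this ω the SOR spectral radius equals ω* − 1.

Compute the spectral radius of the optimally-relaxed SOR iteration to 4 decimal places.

ρ_SOR = 0.9626

With n=164, ρ(Jacobi) = cos(π/165) = 0.9998.
√(1 − cos²(π/165)) = sin(π/165) ≈ 0.01904.
ω* = 2 / (1 + 0.01904) = 2 / 1.01904 ≈ 1.9626.
ρ(B_{ω*}) = ω*−1 = 0.9626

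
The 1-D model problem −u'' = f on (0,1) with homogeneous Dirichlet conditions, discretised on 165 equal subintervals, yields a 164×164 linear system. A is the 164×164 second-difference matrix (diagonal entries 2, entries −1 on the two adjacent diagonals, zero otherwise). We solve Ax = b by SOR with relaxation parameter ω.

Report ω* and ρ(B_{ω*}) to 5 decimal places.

With n=164, ρ(Jacobi) = cos(π/165) = 0.99982.
√(1−ρ_J²) simplifies to sin(π/165) = 0.019039.
[ω*] 2 ÷ (1 + 0.019039) = 2 ÷ 1.019039 = 1.96263.
and ρ(B_{ω*}) = 1.96263 − 1 = 0.96263.

ω* = 1.96263, ρ_SOR = 0.96263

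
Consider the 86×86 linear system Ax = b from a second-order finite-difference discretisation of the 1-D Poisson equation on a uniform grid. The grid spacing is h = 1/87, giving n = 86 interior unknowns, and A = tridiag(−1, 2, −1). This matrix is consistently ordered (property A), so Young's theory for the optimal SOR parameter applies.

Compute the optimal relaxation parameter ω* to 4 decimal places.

B_J for the 86×86 system has eigenvalues cos(kπ/87); ρ_J = cos(π/87) = 0.9993.
1 − cos²(π/87) = sin²(π/87) ⇒ √(1−ρ_J²) = sin(π/87) = 0.03610.
ω* = 2/(1 + 0.03610) = 2/1.03610 = 1.9303.
Hence ρ(B_{ω*}) = 1.9303 − 1 = 0.9303.

ω* = 1.9303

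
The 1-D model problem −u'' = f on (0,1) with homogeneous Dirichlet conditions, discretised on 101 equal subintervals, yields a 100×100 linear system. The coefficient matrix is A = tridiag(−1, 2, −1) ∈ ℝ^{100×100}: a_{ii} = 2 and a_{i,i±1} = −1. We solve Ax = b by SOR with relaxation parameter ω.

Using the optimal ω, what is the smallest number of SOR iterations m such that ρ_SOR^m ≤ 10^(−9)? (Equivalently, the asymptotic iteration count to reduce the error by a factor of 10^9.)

m = 334

spectrum of D⁻¹(L+U) = {cos(kπ/101) : 1≤k≤100}; ρ_J = cos(π/101) = 0.9995163.
√(1−ρ_J²) simplifies to sin(π/101) = 0.0310999.
So ω* = 2/1.0310999 = 1.9396763 (Young).
ρ_SOR = ω* − 1 = 1.9396763 − 1 = 0.9396763.
m ≥ 9·ln10 / (−ln 0.9396763) = 333.066; smallest integer m = 334.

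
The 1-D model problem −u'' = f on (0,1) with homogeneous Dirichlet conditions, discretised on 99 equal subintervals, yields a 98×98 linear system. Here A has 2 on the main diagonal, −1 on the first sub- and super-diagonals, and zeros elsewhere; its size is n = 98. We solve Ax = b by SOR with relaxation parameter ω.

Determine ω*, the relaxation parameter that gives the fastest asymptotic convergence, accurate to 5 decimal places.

ω* = 1.93850

With n=98, ρ(Jacobi) = cos(π/99) = 0.99950.
√(1−ρ_J²) = |sin(π/99)| = 0.031728
[ω*] 2 ÷ (1 + 0.031728) = 2 ÷ 1.031728 = 1.93850.
At ω = 1.93850 every |λ(B_ω)| = ω−1, so ρ_SOR = 0.93850.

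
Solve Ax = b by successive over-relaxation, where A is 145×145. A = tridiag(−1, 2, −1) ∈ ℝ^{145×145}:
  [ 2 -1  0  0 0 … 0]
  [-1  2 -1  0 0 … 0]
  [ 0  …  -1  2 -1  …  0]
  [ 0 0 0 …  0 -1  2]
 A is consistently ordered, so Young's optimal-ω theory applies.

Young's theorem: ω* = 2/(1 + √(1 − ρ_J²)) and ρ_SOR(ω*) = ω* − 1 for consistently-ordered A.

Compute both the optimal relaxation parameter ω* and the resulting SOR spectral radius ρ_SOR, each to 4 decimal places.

B_J for the 145×145 system has eigenvalues cos(kπ/146); ρ_J = cos(π/146) = 0.9998.
1 − cos²(π/146) = sin²(π/146) ⇒ √(1−ρ_J²) = sin(π/146) = 0.02152.
ω* = 2 / (1 + 0.02152) = 2 / 1.02152 ≈ 1.9579.
Hence ρ(B_{ω*}) = 1.9579 − 1 = 0.9579.

ω* = 1.9579, ρ_SOR = 0.9579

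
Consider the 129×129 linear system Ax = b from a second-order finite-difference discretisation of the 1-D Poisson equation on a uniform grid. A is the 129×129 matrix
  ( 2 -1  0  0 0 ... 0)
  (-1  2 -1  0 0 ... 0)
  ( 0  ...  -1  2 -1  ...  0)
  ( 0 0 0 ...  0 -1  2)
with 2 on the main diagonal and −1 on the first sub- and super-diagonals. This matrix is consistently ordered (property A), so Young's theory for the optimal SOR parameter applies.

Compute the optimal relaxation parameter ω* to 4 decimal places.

½·tridiag(1,0,1) at n=129: λ_k = cos(kπ/130); max |λ| at k=1 ⇒ ρ_J = cos(π/130) ≈ 0.9997.
√(1−ρ_J²) simplifies to sin(π/130) = 0.02416.
Young: ω* = 2/(1+√(1−ρ_J²)) = 2/(1+0.02416) = 2/1.02416 = 1.9528.
and ρ(B_{ω*}) = 1.9528 − 1 = 0.9528.

ω* = 1.9528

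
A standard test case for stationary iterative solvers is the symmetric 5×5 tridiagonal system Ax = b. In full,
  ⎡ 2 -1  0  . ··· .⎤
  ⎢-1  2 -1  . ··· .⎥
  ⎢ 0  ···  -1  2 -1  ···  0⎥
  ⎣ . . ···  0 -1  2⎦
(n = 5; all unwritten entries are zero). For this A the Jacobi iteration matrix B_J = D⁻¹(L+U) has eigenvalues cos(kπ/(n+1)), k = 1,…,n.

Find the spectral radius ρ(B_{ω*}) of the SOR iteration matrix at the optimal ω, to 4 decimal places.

ρ_SOR = 0.3333

ρ_J = max_k |cos(kπ/6)| = cos(π/6) = 0.8660
1 − cos²(π/6) = sin²(π/6) ⇒ √(1−ρ_J²) = sin(π/6) = 0.50000.
Then 2/(1+√(1−ρ_J²)) = 2/(1+0.50000); ω* = 2/1.50000 = 1.3333.
[ρ_SOR] ω* − 1 = 0.3333.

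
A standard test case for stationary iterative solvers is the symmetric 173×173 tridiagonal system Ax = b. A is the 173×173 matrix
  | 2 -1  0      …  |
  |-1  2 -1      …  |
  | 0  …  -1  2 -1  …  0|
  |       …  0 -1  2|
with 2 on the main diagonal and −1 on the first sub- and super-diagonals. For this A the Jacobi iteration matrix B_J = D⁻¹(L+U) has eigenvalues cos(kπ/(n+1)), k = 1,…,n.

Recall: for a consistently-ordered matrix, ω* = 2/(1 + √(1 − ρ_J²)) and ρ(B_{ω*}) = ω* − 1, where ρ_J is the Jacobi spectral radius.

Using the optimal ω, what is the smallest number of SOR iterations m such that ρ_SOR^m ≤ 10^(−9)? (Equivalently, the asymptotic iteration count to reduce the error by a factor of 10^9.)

½·tridiag(1,0,1) at n=173: λ_k = cos(kπ/174); max |λ| at k=1 ⇒ ρ_J = cos(π/174) ≈ 0.9998370.
root = sin(π/174) = 0.0180541  (since 1−cos² = sin²).
ω* = 2/(1 + 0.0180541) = 2/1.0180541 = 1.9645321.
[ρ_SOR] ω* − 1 = 0.9645321.
For 9 digits: m = 9·ln10 / (−ln 0.9645321) = 20.7233/0.0361122 = 573.859; round up → m = 574.

m = 574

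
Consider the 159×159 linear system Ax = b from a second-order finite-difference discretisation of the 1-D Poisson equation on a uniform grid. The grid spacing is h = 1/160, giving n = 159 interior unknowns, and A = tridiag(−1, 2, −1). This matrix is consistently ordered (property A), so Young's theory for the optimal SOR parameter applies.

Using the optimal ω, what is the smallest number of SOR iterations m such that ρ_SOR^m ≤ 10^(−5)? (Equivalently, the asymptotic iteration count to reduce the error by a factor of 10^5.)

ρ_J = max_k |cos(kπ/160)| = cos(π/160) = 0.9998072
root = sin(π/160) = 0.0196337  (since 1−cos² = sin²).
[ω*] 2 ÷ (1 + 0.0196337) = 2 ÷ 1.0196337 = 1.9614887.
and ρ(B_{ω*}) = 1.9614887 − 1 = 0.9614887.
For 5 digits: m = 5·ln10 / (−ln 0.9614887) = 11.5129/0.0392725 = 293.154; round up → m = 294.

m = 294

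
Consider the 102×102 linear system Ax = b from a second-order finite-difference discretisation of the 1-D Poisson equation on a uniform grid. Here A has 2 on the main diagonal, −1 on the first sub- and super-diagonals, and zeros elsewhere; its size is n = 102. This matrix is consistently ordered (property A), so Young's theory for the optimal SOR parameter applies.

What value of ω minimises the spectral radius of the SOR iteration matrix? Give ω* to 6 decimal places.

ω* = 1.940813

B_J for the 102×102 system has eigenvalues cos(kπ/103); ρ_J = cos(π/103) = 0.999535.
√(1−ρ_J²) = |sin(π/103)| = 0.0304962
ω* = 2 / (1 + 0.0304962) = 2 / 1.0304962 ≈ 1.940813.
ρ_SOR = ω* − 1 = 1.940813 − 1 = 0.940813.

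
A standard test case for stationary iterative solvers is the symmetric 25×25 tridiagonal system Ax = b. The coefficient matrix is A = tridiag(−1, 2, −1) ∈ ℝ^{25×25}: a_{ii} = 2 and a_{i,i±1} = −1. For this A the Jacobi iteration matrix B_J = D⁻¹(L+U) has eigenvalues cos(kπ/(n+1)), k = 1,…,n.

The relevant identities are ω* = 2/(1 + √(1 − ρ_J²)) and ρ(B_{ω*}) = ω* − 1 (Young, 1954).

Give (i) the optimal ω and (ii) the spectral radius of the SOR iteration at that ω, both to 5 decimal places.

ω* = 1.78486, ρ_SOR = 0.78486

½·tridiag(1,0,1) at n=25: λ_k = cos(kπ/26); max |λ| at k=1 ⇒ ρ_J = cos(π/26) ≈ 0.99271.
1 − cos²(π/26) = sin²(π/26) ⇒ √(1−ρ_J²) = sin(π/26) = 0.120537.
ω* = 2/(1+0.120537) = 1.78486
and ρ(B_{ω*}) = 1.78486 − 1 = 0.78486.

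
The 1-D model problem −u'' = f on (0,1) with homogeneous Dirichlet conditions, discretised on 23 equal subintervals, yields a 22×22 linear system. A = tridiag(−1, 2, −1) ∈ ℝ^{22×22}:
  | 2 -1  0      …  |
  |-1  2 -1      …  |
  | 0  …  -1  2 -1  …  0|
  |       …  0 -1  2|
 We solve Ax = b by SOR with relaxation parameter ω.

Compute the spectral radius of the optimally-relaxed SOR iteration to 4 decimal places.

ρ_J = max_k |cos(kπ/23)| = cos(π/23) = 0.9907
√(1 − cos²(π/23)) = sin(π/23) ≈ 0.13617.
ω* = 2 / (1 + 0.13617) = 2 / 1.13617 ≈ 1.7603.
ρ_SOR = ω* − 1 ≈ 0.7603.

ρ_SOR = 0.7603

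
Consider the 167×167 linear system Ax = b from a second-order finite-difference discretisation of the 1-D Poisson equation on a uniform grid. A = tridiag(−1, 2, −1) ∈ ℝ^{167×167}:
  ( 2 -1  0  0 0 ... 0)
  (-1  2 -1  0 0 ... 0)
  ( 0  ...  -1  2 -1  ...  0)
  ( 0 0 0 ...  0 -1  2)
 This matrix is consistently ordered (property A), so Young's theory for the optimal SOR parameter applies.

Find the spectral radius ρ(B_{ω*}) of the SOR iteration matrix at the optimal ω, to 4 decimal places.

spectrum of D⁻¹(L+U) = {cos(kπ/168) : 1≤k≤167}; ρ_J = cos(π/168) = 0.9998.
√(1 − cos²(π/168)) = sin(π/168) ≈ 0.01870.
Then 2/(1+√(1−ρ_J²)) = 2/(1+0.01870); ω* = 2/1.01870 = 1.9633.
At ω = 1.9633 every |λ(B_ω)| = ω−1, so ρ_SOR = 0.9633.

ρ_SOR = 0.9633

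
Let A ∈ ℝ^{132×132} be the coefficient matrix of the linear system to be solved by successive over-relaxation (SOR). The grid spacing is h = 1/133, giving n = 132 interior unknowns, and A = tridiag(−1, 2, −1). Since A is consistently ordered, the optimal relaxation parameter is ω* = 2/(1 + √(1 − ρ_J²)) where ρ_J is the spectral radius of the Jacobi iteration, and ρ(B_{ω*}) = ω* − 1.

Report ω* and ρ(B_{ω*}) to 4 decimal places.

spectrum of D⁻¹(L+U) = {cos(kπ/133) : 1≤k≤132}; ρ_J = cos(π/133) = 0.9997.
√(1−ρ_J²) = |sin(π/133)| = 0.02362
Young: ω* = 2/(1+√(1−ρ_J²)) = 2/(1+0.02362) = 2/1.02362 = 1.9539.
and ρ(B_{ω*}) = 1.9539 − 1 = 0.9539.

ω* = 1.9539, ρ_SOR = 0.9539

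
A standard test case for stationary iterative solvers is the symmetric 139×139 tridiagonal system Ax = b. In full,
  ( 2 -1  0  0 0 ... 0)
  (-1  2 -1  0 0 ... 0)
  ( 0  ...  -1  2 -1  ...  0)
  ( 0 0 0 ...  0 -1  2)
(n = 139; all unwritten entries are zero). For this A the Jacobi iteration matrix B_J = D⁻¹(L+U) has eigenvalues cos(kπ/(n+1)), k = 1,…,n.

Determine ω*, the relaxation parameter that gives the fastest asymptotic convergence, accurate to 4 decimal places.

ω* = 1.9561

With n=139, ρ(Jacobi) = cos(π/140) = 0.9997.
√(1 − cos²(π/140)) = sin(π/140) ≈ 0.02244.
Then 2/(1+√(1−ρ_J²)) = 2/(1+0.02244); ω* = 2/1.02244 = 1.9561.
[ρ_SOR] ω* − 1 = 0.9561.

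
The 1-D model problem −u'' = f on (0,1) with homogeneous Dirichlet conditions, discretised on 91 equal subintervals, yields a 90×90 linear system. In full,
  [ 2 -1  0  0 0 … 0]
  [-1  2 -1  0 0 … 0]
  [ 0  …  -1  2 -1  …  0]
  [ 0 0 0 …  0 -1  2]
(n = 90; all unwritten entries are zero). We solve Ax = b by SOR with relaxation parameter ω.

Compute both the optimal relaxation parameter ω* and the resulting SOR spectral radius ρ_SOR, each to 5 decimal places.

ω* = 1.93327, ρ_SOR = 0.93327

½·tridiag(1,0,1) at n=90: λ_k = cos(kπ/91); max |λ| at k=1 ⇒ ρ_J = cos(π/91) ≈ 0.99940.
√(1−ρ_J²) simplifies to sin(π/91) = 0.034516.
ω* = 2 / (1 + 0.034516) = 2 / 1.034516 ≈ 1.93327.
ρ_SOR = ω* − 1 = 1.93327 − 1 = 0.93327.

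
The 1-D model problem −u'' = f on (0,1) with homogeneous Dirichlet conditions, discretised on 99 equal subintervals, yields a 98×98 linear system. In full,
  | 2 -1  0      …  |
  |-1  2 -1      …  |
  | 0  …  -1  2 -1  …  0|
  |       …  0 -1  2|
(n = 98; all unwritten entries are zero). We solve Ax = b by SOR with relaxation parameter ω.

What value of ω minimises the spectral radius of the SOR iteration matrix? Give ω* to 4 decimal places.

ω* = 1.9385

½·tridiag(1,0,1) at n=98: λ_k = cos(kπ/99); max |λ| at k=1 ⇒ ρ_J = cos(π/99) ≈ 0.9995.
√(1−ρ_J²) simplifies to sin(π/99) = 0.03173.
[ω*] 2 ÷ (1 + 0.03173) = 2 ÷ 1.03173 = 1.9385.
ρ_SOR = ω* − 1 = 1.9385 − 1 = 0.9385.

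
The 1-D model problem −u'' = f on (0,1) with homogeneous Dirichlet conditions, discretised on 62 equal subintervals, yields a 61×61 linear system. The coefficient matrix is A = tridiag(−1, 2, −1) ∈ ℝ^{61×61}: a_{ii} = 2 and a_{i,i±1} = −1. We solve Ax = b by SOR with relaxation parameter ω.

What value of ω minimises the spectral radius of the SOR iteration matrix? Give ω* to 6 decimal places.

½·tridiag(1,0,1) at n=61: λ_k = cos(kπ/62); max |λ| at k=1 ⇒ ρ_J = cos(π/62) ≈ 0.998717.
root = sin(π/62) = 0.0506492  (since 1−cos² = sin²).
ω* = 2/(1+0.0506492) = 1.903585
[ρ_SOR] ω* − 1 = 0.903585.

ω* = 1.903585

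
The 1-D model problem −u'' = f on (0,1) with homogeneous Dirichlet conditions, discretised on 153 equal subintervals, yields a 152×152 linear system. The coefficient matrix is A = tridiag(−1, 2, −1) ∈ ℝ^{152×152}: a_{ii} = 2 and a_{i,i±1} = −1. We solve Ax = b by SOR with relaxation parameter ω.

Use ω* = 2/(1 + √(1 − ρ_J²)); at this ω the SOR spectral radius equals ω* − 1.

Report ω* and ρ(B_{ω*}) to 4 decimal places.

ω* = 1.9598, ρ_SOR = 0.9598

[ρ_J] n=152: ρ(B_J) = cos(π/(n+1)) = cos(π/153) = 0.9998.
√(1−ρ_J²) simplifies to sin(π/153) = 0.02053.
ω* = 2/(1 + 0.02053) = 2/1.02053 = 1.9598.
ρ_SOR = ω* − 1 ≈ 0.9598.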